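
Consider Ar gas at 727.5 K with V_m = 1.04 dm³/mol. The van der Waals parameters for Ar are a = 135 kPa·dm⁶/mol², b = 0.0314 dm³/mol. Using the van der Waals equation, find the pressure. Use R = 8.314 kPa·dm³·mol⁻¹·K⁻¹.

P = RT/(V_m − b) − a/V_m²
RT/(V_m − b) = (8.314)(727.5)/(1.04 − 0.0314) = 6048.4/1.0086 = 5996.8 kPa
a/V_m² = 135/(1.04)² = 124.82 kPa
P = 5996.8 − 124.82 = 5872 kPa

P ≈ 5872 kPa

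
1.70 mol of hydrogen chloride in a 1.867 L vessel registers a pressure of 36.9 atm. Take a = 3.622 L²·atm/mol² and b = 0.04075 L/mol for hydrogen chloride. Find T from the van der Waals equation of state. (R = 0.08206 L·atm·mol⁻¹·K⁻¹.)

T ≈ 514.2 K

T = (P + a n²/V²)(V − nb)/(nR)
P + a n²/V² = 36.9 + (3.622)(1.70)²/(1.867)² = 39.903 atm
V − nb = 1.867 − (1.70)(0.04075) = 1.7977 L
T = (39.903)(1.7977)/((1.70)(0.08206)) = 514.2 K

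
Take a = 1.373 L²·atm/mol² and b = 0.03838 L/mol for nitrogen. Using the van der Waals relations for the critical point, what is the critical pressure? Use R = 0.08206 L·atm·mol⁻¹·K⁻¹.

P_c ≈ 34.52 atm

For a van der Waals gas, P_c = a/(27b²).
P_c = 1.373/(27×(0.03838)²) = 1.373/0.039772 = 34.52 atm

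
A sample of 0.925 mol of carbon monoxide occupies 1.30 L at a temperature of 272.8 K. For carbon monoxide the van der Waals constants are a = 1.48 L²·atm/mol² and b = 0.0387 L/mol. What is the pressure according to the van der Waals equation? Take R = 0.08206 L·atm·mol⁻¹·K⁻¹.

P ≈ 15.63 atm

P = nRT/(V − nb) − a n²/V²
nRT/(V − nb) = (0.925)(0.08206)(272.8)/(1.30 − 0.925×0.0387) = 20.707/1.2642 = 16.380 atm
a n²/V² = (1.48)(0.925)²/(1.30)² = 0.74930 atm
P = 16.380 − 0.74930 = 15.63 atm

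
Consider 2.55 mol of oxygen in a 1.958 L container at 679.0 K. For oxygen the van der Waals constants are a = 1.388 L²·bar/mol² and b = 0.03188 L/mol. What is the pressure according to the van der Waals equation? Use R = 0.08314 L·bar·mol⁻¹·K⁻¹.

P ≈ 74.35 bar

P = nRT/(V − nb) − a n²/V²
nRT/(V − nb) = (2.55)(0.08314)(679.0)/(1.958 − 2.55×0.03188) = 143.95/1.8767 = 76.704 bar
a n²/V² = (1.388)(2.55)²/(1.958)² = 2.3542 bar
P = 76.704 − 2.3542 = 74.35 bar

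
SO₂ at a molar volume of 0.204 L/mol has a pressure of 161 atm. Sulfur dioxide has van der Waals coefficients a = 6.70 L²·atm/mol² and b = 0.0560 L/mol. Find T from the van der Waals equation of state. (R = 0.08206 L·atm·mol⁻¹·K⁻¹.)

T = (P + a/V_m²)(V_m − b)/R
P + a/V_m² = 161 + 6.70/(0.204)² = 322.00 atm
V_m − b = 0.204 − 0.0560 = 0.14800 L/mol
T = (322.00)(0.14800)/0.08206 = 580.7 K

T ≈ 580.7 K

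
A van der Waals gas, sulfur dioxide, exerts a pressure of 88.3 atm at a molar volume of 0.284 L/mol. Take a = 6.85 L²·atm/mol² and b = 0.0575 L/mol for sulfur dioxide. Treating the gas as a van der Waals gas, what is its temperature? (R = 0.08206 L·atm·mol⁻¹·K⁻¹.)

T = (P + a/V_m²)(V_m − b)/R
P + a/V_m² = 88.3 + 6.85/(0.284)² = 173.23 atm
V_m − b = 0.284 − 0.0575 = 0.22650 L/mol
T = (173.23)(0.22650)/0.08206 = 478.1 K

T ≈ 478.1 K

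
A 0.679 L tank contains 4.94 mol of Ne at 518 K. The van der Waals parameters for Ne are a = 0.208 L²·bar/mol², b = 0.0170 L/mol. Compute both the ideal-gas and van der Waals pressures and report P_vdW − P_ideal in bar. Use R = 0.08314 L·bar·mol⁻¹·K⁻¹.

Ideal: P_ideal = nRT/V = (4.94)(0.08314)(518)/0.679 = 313.326 bar
vdW: P = nRT/(V − nb) − a n²/V² = 212.749/0.595020 − 5.07595/0.461041 = 357.549 − 11.0098 = 346.539 bar
ΔP = 346.539 − 313.326 = 33.21 bar

ΔP ≈ 33.21 bar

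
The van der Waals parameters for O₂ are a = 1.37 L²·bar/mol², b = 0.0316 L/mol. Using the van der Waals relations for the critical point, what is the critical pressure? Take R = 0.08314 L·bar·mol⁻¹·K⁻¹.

P_c ≈ 50.81 bar

For a van der Waals gas, P_c = a/(27b²).
P_c = 1.37/(27×(0.0316)²) = 1.37/0.026961 = 50.81 bar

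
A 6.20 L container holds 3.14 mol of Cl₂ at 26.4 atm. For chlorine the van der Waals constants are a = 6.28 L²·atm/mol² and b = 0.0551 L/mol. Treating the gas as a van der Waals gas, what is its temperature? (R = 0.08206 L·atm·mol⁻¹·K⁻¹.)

T ≈ 655.2 K

T = (P + a n²/V²)(V − nb)/(nR)
P + a n²/V² = 26.4 + (6.28)(3.14)²/(6.20)² = 28.011 atm
V − nb = 6.20 − (3.14)(0.0551) = 6.0270 L
T = (28.011)(6.0270)/((3.14)(0.08206)) = 655.2 K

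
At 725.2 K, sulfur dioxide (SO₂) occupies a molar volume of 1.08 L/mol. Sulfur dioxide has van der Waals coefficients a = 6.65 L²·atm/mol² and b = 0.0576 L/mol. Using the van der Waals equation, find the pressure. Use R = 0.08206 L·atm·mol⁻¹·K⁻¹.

P ≈ 52.50 atm

P = RT/(V_m − b) − a/V_m²
RT/(V_m − b) = (0.08206)(725.2)/(1.08 − 0.0576) = 59.510/1.0224 = 58.206 atm
a/V_m² = 6.65/(1.08)² = 5.7013 atm
P = 58.206 − 5.7013 = 52.50 atm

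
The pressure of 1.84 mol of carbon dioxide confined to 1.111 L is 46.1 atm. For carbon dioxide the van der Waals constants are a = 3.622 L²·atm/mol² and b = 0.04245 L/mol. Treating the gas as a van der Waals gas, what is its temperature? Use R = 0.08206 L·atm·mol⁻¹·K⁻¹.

T ≈ 383.3 K

T = (P + a n²/V²)(V − nb)/(nR)
P + a n²/V² = 46.1 + (3.622)(1.84)²/(1.111)² = 56.035 atm
V − nb = 1.111 − (1.84)(0.04245) = 1.0329 L
T = (56.035)(1.0329)/((1.84)(0.08206)) = 383.3 K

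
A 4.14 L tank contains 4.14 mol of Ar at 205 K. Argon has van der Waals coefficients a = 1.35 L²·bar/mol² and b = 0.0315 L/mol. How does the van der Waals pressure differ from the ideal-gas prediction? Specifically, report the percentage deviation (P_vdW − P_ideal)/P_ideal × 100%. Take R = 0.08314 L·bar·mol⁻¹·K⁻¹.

Ideal: P_ideal = nRT/V = (4.14)(0.08314)(205)/4.14 = 17.0437 bar
vdW: P = nRT/(V − nb) − a n²/V² = 70.5609/4.00959 − 23.1385/17.1396 = 17.5980 − 1.35000 = 16.2480 bar
% deviation = (16.2480 − 17.0437)/17.0437 × 100% = -4.67%

-4.67 %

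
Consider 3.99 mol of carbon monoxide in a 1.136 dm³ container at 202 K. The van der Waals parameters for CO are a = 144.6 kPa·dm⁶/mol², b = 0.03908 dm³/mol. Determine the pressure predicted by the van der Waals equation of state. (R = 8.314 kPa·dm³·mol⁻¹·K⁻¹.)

P = nRT/(V − nb) − a n²/V²
nRT/(V − nb) = (3.99)(8.314)(202)/(1.136 − 3.99×0.03908) = 6700.9/0.98007 = 6837.2 kPa
a n²/V² = (144.6)(3.99)²/(1.136)² = 1783.8 kPa
P = 6837.2 − 1783.8 = 5053 kPa

P ≈ 5053 kPa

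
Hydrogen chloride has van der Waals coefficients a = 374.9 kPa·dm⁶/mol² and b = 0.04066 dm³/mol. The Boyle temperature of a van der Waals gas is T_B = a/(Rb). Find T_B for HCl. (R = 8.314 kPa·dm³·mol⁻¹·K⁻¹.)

For a van der Waals gas the second virial coefficient B₂ = b − a/(RT) vanishes at T_B = a/(Rb).
T_B = 374.9/(8.314×0.04066) = 374.9/0.33805 = 1109 K

T_B ≈ 1109 K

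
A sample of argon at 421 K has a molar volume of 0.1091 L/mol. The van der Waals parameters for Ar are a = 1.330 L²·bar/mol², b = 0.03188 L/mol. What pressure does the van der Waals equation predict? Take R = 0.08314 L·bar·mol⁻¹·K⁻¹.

P = RT/(V_m − b) − a/V_m²
RT/(V_m − b) = (0.08314)(421)/(0.1091 − 0.03188) = 35.002/0.077220 = 453.28 bar
a/V_m² = 1.330/(0.1091)² = 111.74 bar
P = 453.28 − 111.74 = 341.5 bar

P ≈ 341.5 bar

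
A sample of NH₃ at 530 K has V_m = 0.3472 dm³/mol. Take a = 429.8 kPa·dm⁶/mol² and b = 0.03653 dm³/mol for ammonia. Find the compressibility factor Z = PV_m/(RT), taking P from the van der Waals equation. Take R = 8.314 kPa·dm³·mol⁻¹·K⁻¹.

P = RT/(V_m − b) − a/V_m² = (8.314)(530)/(0.3472 − 0.03653) − 429.8/(0.3472)²
  = 4406.4/0.31067 − 3565.4 = 14184 − 3565.4 = 10619 kPa
Z = PV_m/(RT) = (10619)(0.3472)/((8.314)(530)) = 3686.9/4406.4 = 0.8367

Z ≈ 0.8367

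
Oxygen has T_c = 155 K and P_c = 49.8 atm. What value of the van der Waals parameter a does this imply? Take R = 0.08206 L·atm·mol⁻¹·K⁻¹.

a ≈ 1.371 L²·atm/mol²

From T_c = 8a/(27Rb) and P_c = a/(27b²): a = 27 R² T_c²/(64 P_c).
a = 27×(0.08206)²×(155)²/(64×49.8) = 4368.1/3187.2 = 1.371 L²·atm/mol²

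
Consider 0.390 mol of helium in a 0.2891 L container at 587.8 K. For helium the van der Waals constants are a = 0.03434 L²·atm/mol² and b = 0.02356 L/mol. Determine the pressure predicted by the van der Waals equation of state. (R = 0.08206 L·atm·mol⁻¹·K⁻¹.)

P ≈ 67.14 atm

P = nRT/(V − nb) − a n²/V²
nRT/(V − nb) = (0.390)(0.08206)(587.8)/(0.2891 − 0.390×0.02356) = 18.812/0.27991 = 67.207 atm
a n²/V² = (0.03434)(0.390)²/(0.2891)² = 0.062493 atm
P = 67.207 − 0.062493 = 67.14 atm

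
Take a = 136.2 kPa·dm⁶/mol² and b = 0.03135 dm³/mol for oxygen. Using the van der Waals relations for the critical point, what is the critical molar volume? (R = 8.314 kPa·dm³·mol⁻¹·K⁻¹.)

V_m,c ≈ 0.09405 dm³/mol

For a van der Waals gas, V_m,c = 3b.
V_m,c = 3×0.03135 = 0.09405 dm³/mol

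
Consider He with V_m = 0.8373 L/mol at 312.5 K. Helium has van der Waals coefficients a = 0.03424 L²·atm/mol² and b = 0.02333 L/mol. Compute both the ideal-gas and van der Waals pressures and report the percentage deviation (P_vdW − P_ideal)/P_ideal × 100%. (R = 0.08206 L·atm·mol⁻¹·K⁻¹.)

Ideal: P_ideal = RT/V_m = (0.08206)(312.5)/0.8373 = 30.6267 atm
vdW: P = RT/(V_m − b) − a/V_m² = 25.6438/0.813970 − 0.03424/0.701071 = 31.5046 − 0.0488396 = 31.4558 atm
% deviation = (31.4558 − 30.6267)/30.6267 × 100% = 2.71%

2.71 %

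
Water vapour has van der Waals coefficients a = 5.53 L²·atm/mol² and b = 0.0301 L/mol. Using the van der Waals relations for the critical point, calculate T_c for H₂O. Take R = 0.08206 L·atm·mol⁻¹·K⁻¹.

For a van der Waals gas, T_c = 8a/(27Rb).
T_c = 8×5.53/(27×0.08206×0.0301) = 44.240/0.066690 = 663.4 K

T_c ≈ 663.4 K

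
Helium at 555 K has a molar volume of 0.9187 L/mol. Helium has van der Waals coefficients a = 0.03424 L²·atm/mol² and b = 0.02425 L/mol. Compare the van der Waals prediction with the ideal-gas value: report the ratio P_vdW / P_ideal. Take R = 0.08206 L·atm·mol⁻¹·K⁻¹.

Ideal: P_ideal = RT/V_m = (0.08206)(555)/0.9187 = 49.5736 atm
vdW: P = RT/(V_m − b) − a/V_m² = 45.5433/0.894450 − 0.03424/0.844010 = 50.9177 − 0.0405682 = 50.8771 atm
Ratio = 50.8771/49.5736 = 1.026

P_vdW / P_ideal ≈ 1.026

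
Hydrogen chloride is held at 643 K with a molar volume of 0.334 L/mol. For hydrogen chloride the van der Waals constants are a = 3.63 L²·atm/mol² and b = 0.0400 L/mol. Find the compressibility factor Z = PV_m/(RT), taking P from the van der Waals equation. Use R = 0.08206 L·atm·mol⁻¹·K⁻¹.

P = RT/(V_m − b) − a/V_m² = (0.08206)(643)/(0.334 − 0.0400) − 3.63/(0.334)²
  = 52.765/0.29400 − 32.540 = 179.47 − 32.540 = 146.93 atm
Z = PV_m/(RT) = (146.93)(0.334)/((0.08206)(643)) = 49.075/52.765 = 0.9301

Z ≈ 0.9301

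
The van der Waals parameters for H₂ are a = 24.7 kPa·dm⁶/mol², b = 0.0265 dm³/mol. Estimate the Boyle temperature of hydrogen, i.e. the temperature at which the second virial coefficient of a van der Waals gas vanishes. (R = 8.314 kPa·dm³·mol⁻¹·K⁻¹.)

T_B ≈ 112.1 K

For a van der Waals gas the second virial coefficient B₂ = b − a/(RT) vanishes at T_B = a/(Rb).
T_B = 24.7/(8.314×0.0265) = 24.7/0.22032 = 112.1 K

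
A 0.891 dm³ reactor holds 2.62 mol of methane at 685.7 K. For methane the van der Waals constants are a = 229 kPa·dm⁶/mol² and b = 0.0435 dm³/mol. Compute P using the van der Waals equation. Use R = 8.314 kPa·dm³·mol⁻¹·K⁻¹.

P = nRT/(V − nb) − a n²/V²
nRT/(V − nb) = (2.62)(8.314)(685.7)/(0.891 − 2.62×0.0435) = 14936/0.77703 = 19222 kPa
a n²/V² = (229)(2.62)²/(0.891)² = 1980.1 kPa
P = 19222 − 1980.1 = 17242 kPa

P ≈ 17242 kPa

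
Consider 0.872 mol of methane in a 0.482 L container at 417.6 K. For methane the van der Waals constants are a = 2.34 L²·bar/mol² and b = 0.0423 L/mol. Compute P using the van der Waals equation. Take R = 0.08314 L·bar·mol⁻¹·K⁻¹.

P ≈ 60.36 bar

P = nRT/(V − nb) − a n²/V²
nRT/(V − nb) = (0.872)(0.08314)(417.6)/(0.482 − 0.872×0.0423) = 30.275/0.44511 = 68.017 bar
a n²/V² = (2.34)(0.872)²/(0.482)² = 7.6587 bar
P = 68.017 − 7.6587 = 60.36 bar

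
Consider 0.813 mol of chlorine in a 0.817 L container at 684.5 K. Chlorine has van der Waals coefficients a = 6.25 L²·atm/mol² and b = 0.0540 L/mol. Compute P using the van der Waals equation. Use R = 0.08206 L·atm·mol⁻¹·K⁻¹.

P = nRT/(V − nb) − a n²/V²
nRT/(V − nb) = (0.813)(0.08206)(684.5)/(0.817 − 0.813×0.0540) = 45.666/0.77310 = 59.069 atm
a n²/V² = (6.25)(0.813)²/(0.817)² = 6.1890 atm
P = 59.069 − 6.1890 = 52.88 atm

P ≈ 52.88 atm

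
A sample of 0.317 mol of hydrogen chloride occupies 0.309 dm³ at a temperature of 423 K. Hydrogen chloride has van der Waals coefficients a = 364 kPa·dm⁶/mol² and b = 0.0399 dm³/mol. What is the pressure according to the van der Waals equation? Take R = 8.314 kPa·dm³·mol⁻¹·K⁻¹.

P = nRT/(V − nb) − a n²/V²
nRT/(V − nb) = (0.317)(8.314)(423)/(0.309 − 0.317×0.0399) = 1114.8/0.29635 = 3761.8 kPa
a n²/V² = (364)(0.317)²/(0.309)² = 383.09 kPa
P = 3761.8 − 383.09 = 3379 kPa

P ≈ 3379 kPa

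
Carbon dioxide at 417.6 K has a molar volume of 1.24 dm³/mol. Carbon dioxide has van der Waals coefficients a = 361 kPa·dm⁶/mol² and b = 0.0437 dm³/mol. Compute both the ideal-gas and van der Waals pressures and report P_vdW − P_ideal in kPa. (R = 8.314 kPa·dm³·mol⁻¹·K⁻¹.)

ΔP ≈ -132.5 kPa

Ideal: P_ideal = RT/V_m = (8.314)(417.6)/1.24 = 2799.94 kPa
vdW: P = RT/(V_m − b) − a/V_m² = 3471.93/1.19630 − 361/1.53760 = 2902.22 − 234.781 = 2667.44 kPa
ΔP = 2667.44 − 2799.94 = -132.5 kPa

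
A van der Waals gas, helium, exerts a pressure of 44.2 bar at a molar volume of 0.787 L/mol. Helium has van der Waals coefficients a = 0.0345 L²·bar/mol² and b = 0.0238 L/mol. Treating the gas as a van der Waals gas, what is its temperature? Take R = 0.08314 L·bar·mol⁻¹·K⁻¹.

T ≈ 406.3 K

T = (P + a/V_m²)(V_m − b)/R
P + a/V_m² = 44.2 + 0.0345/(0.787)² = 44.256 bar
V_m − b = 0.787 − 0.0238 = 0.76320 L/mol
T = (44.256)(0.76320)/0.08314 = 406.3 K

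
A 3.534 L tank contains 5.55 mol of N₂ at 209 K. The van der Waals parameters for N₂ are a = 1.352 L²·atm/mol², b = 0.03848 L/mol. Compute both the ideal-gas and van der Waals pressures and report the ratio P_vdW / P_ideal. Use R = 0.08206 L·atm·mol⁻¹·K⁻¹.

P_vdW / P_ideal ≈ 0.9405

Ideal: P_ideal = nRT/V = (5.55)(0.08206)(209)/3.534 = 26.9342 atm
vdW: P = nRT/(V − nb) − a n²/V² = 95.1855/3.32044 − 41.6450/12.4892 = 28.6665 − 3.33448 = 25.3320 atm
Ratio = 25.3320/26.9342 = 0.9405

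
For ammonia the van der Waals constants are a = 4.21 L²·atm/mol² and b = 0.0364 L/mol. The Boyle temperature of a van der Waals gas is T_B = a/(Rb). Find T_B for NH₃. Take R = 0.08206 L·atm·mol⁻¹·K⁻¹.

For a van der Waals gas the second virial coefficient B₂ = b − a/(RT) vanishes at T_B = a/(Rb).
T_B = 4.21/(0.08206×0.0364) = 4.21/0.0029870 = 1409 K

T_B ≈ 1409 K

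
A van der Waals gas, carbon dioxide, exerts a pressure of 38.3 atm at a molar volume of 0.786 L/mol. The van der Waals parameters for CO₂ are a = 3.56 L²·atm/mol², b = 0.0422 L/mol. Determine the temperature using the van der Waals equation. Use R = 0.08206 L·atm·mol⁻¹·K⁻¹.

T = (P + a/V_m²)(V_m − b)/R
P + a/V_m² = 38.3 + 3.56/(0.786)² = 44.062 atm
V_m − b = 0.786 − 0.0422 = 0.74380 L/mol
T = (44.062)(0.74380)/0.08206 = 399.4 K

T ≈ 399.4 K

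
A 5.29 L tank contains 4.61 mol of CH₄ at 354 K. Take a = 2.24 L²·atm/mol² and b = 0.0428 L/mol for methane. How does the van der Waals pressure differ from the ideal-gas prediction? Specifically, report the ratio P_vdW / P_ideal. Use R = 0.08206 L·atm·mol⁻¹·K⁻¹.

Ideal: P_ideal = nRT/V = (4.61)(0.08206)(354)/5.29 = 25.3151 atm
vdW: P = nRT/(V − nb) − a n²/V² = 133.917/5.09269 − 47.6047/27.9841 = 26.2959 − 1.70113 = 24.5948 atm
Ratio = 24.5948/25.3151 = 0.9715

P_vdW / P_ideal ≈ 0.9715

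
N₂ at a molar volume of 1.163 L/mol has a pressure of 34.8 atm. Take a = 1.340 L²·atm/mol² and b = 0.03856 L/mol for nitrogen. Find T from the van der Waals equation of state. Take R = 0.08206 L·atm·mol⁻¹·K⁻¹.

T = (P + a/V_m²)(V_m − b)/R
P + a/V_m² = 34.8 + 1.340/(1.163)² = 35.791 atm
V_m − b = 1.163 − 0.03856 = 1.1244 L/mol
T = (35.791)(1.1244)/0.08206 = 490.4 K

T ≈ 490.4 K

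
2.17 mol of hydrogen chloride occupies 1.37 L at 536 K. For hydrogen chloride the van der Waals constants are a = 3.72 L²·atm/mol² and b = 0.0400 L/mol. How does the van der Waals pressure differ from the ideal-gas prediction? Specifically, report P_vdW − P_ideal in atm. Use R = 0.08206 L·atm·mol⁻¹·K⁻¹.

Ideal: P_ideal = nRT/V = (2.17)(0.08206)(536)/1.37 = 69.6683 atm
vdW: P = nRT/(V − nb) − a n²/V² = 95.4456/1.28320 − 17.5171/1.87690 = 74.3809 − 9.33300 = 65.0479 atm
ΔP = 65.0479 − 69.6683 = -4.620 atm

ΔP ≈ -4.620 atm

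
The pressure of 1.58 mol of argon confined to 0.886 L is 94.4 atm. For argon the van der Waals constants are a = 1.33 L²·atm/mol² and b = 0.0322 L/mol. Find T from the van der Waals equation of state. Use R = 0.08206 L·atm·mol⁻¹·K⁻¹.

T ≈ 635.3 K

T = (P + a n²/V²)(V − nb)/(nR)
P + a n²/V² = 94.4 + (1.33)(1.58)²/(0.886)² = 98.630 atm
V − nb = 0.886 − (1.58)(0.0322) = 0.83512 L
T = (98.630)(0.83512)/((1.58)(0.08206)) = 635.3 K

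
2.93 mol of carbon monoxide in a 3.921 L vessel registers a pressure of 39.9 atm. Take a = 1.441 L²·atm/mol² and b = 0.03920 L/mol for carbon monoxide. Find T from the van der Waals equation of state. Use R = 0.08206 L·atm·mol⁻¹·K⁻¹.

T ≈ 644.4 K

T = (P + a n²/V²)(V − nb)/(nR)
P + a n²/V² = 39.9 + (1.441)(2.93)²/(3.921)² = 40.705 atm
V − nb = 3.921 − (2.93)(0.03920) = 3.8061 L
T = (40.705)(3.8061)/((2.93)(0.08206)) = 644.4 K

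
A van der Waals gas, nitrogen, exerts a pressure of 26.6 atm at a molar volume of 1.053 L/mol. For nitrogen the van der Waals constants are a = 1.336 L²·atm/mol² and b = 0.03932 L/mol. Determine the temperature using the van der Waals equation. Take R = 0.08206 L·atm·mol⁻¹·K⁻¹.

T ≈ 343.5 K

T = (P + a/V_m²)(V_m − b)/R
P + a/V_m² = 26.6 + 1.336/(1.053)² = 27.805 atm
V_m − b = 1.053 − 0.03932 = 1.0137 L/mol
T = (27.805)(1.0137)/0.08206 = 343.5 K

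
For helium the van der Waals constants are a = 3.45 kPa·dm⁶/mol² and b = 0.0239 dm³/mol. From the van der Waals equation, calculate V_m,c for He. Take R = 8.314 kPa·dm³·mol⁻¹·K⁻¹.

For a van der Waals gas, V_m,c = 3b.
V_m,c = 3×0.0239 = 0.07170 dm³/mol

V_m,c ≈ 0.07170 dm³/mol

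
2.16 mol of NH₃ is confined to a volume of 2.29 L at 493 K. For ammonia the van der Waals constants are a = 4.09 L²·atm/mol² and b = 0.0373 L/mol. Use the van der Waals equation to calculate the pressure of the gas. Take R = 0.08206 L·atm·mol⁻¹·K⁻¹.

P = nRT/(V − nb) − a n²/V²
nRT/(V − nb) = (2.16)(0.08206)(493)/(2.29 − 2.16×0.0373) = 87.384/2.2094 = 39.551 atm
a n²/V² = (4.09)(2.16)²/(2.29)² = 3.6388 atm
P = 39.551 − 3.6388 = 35.91 atm

P ≈ 35.91 atm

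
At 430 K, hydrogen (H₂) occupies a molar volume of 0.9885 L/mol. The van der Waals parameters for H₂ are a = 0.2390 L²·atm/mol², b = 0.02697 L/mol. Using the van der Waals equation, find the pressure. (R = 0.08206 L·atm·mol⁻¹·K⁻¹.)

P ≈ 36.45 atm

P = RT/(V_m − b) − a/V_m²
RT/(V_m − b) = (0.08206)(430)/(0.9885 − 0.02697) = 35.286/0.96153 = 36.698 atm
a/V_m² = 0.2390/(0.9885)² = 0.24459 atm
P = 36.698 − 0.24459 = 36.45 atm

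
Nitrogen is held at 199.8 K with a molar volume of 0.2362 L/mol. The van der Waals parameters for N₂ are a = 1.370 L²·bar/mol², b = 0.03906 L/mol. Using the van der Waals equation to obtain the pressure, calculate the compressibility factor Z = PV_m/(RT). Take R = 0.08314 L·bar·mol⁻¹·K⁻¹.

P = RT/(V_m − b) − a/V_m² = (0.08314)(199.8)/(0.2362 − 0.03906) − 1.370/(0.2362)²
  = 16.611/0.19714 − 24.556 = 84.260 − 24.556 = 59.704 bar
Z = PV_m/(RT) = (59.704)(0.2362)/((0.08314)(199.8)) = 14.102/16.611 = 0.8490

Z ≈ 0.8490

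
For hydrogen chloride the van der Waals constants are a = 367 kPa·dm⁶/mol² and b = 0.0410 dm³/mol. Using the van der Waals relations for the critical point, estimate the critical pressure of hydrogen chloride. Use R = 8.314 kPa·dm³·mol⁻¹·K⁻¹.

P_c ≈ 8086 kPa

For a van der Waals gas, P_c = a/(27b²).
P_c = 367/(27×(0.0410)²) = 367/0.045387 = 8086 kPa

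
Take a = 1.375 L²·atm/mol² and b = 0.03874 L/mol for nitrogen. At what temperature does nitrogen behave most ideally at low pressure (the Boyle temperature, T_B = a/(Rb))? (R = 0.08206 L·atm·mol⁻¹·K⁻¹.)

T_B ≈ 432.5 K

For a van der Waals gas the second virial coefficient B₂ = b − a/(RT) vanishes at T_B = a/(Rb).
T_B = 1.375/(0.08206×0.03874) = 1.375/0.0031790 = 432.5 K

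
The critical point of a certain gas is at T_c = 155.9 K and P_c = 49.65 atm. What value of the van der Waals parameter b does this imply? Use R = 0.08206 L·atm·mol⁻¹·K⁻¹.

b ≈ 0.03221 L/mol

From T_c = 8a/(27Rb) and P_c = a/(27b²): b = R T_c/(8 P_c).
b = (0.08206)(155.9)/(8×49.65) = 12.793/397.20 = 0.03221 L/mol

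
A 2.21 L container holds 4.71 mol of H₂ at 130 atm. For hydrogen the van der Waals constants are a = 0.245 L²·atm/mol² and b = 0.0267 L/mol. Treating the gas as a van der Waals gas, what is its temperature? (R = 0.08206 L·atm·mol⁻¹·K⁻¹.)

T ≈ 707.0 K

T = (P + a n²/V²)(V − nb)/(nR)
P + a n²/V² = 130 + (0.245)(4.71)²/(2.21)² = 131.11 atm
V − nb = 2.21 − (4.71)(0.0267) = 2.0842 L
T = (131.11)(2.0842)/((4.71)(0.08206)) = 707.0 K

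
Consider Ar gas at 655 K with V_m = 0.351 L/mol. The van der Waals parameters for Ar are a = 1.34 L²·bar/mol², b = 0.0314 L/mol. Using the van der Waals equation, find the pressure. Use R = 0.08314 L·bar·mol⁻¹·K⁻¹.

P ≈ 159.5 bar

P = RT/(V_m − b) − a/V_m²
RT/(V_m − b) = (0.08314)(655)/(0.351 − 0.0314) = 54.457/0.31960 = 170.39 bar
a/V_m² = 1.34/(0.351)² = 10.877 bar
P = 170.39 − 10.877 = 159.5 bar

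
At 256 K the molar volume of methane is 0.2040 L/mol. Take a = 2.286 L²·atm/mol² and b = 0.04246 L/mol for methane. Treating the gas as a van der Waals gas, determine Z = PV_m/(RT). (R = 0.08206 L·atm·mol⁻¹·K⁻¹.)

Z ≈ 0.7294

P = RT/(V_m − b) − a/V_m² = (0.08206)(256)/(0.2040 − 0.04246) − 2.286/(0.2040)²
  = 21.007/0.16154 − 54.931 = 130.04 − 54.931 = 75.11 atm
Z = PV_m/(RT) = (75.11)(0.2040)/((0.08206)(256)) = 15.322/21.007 = 0.7294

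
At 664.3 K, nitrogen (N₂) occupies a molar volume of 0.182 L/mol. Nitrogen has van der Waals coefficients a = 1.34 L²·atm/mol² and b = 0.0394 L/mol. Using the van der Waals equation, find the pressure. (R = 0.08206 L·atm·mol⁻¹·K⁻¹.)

P = RT/(V_m − b) − a/V_m²
RT/(V_m − b) = (0.08206)(664.3)/(0.182 − 0.0394) = 54.512/0.14260 = 382.27 atm
a/V_m² = 1.34/(0.182)² = 40.454 atm
P = 382.27 − 40.454 = 341.8 atm

P ≈ 341.8 atm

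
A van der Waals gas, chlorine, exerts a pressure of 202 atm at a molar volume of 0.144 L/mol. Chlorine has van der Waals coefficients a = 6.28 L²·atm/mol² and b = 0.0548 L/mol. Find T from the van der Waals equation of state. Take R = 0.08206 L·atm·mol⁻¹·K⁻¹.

T ≈ 548.8 K

T = (P + a/V_m²)(V_m − b)/R
P + a/V_m² = 202 + 6.28/(0.144)² = 504.85 atm
V_m − b = 0.144 − 0.0548 = 0.089200 L/mol
T = (504.85)(0.089200)/0.08206 = 548.8 K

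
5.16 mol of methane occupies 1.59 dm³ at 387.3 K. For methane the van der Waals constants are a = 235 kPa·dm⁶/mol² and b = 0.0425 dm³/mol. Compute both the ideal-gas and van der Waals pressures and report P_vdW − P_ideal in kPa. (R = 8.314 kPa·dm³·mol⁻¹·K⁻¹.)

Ideal: P_ideal = nRT/V = (5.16)(8.314)(387.3)/1.59 = 10449.9 kPa
vdW: P = nRT/(V − nb) − a n²/V² = 16615.3/1.37070 − 6257.02/2.52810 = 12121.8 − 2474.99 = 9646.8 kPa
ΔP = 9646.8 − 10449.9 = -803 kPa

ΔP ≈ -803 kPa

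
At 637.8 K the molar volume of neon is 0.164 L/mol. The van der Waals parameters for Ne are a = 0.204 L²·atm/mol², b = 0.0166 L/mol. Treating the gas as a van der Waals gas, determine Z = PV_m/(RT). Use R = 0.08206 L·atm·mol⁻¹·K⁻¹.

P = RT/(V_m − b) − a/V_m² = (0.08206)(637.8)/(0.164 − 0.0166) − 0.204/(0.164)²
  = 52.338/0.14740 − 7.5848 = 355.07 − 7.5848 = 347.49 atm
Z = PV_m/(RT) = (347.49)(0.164)/((0.08206)(637.8)) = 56.988/52.338 = 1.089

Z ≈ 1.089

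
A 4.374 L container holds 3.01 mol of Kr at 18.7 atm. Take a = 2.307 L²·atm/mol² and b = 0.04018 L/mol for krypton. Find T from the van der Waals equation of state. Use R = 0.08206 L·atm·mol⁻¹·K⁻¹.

T = (P + a n²/V²)(V − nb)/(nR)
P + a n²/V² = 18.7 + (2.307)(3.01)²/(4.374)² = 19.793 atm
V − nb = 4.374 − (3.01)(0.04018) = 4.2531 L
T = (19.793)(4.2531)/((3.01)(0.08206)) = 340.8 K

T ≈ 340.8 K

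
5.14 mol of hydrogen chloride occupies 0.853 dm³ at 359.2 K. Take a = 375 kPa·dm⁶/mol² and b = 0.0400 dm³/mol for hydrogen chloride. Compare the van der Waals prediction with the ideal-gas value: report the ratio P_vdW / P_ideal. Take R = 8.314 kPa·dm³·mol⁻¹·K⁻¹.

P_vdW / P_ideal ≈ 0.5609

Ideal: P_ideal = nRT/V = (5.14)(8.314)(359.2)/0.853 = 17995.4 kPa
vdW: P = nRT/(V − nb) − a n²/V² = 15350.0/0.647400 − 9907.35/0.727609 = 23710.2 − 13616.3 = 10093.9 kPa
Ratio = 10093.9/17995.4 = 0.5609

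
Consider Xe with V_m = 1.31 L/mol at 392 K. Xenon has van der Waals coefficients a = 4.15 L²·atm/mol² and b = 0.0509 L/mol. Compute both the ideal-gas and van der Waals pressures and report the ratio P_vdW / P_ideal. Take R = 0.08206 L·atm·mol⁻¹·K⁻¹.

Ideal: P_ideal = RT/V_m = (0.08206)(392)/1.31 = 24.5554 atm
vdW: P = RT/(V_m − b) − a/V_m² = 32.1675/1.25910 − 4.15/1.71610 = 25.5480 − 2.41827 = 23.1297 atm
Ratio = 23.1297/24.5554 = 0.9419

P_vdW / P_ideal ≈ 0.9419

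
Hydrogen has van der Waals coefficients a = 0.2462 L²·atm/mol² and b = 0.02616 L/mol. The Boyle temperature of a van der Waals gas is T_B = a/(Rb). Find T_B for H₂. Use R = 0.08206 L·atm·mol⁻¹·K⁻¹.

For a van der Waals gas the second virial coefficient B₂ = b − a/(RT) vanishes at T_B = a/(Rb).
T_B = 0.2462/(0.08206×0.02616) = 0.2462/0.0021467 = 114.7 K

T_B ≈ 114.7 K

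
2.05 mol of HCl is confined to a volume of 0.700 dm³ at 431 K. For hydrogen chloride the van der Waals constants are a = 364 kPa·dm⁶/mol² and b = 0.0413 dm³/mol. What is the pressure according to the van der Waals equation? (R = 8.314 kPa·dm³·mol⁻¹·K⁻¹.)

P = nRT/(V − nb) − a n²/V²
nRT/(V − nb) = (2.05)(8.314)(431)/(0.700 − 2.05×0.0413) = 7345.8/0.61534 = 11938 kPa
a n²/V² = (364)(2.05)²/(0.700)² = 3121.9 kPa
P = 11938 − 3121.9 = 8816 kPa

P ≈ 8816 kPa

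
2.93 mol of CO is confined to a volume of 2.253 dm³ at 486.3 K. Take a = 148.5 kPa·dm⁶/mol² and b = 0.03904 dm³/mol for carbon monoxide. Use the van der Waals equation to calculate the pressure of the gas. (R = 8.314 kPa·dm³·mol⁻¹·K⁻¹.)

P = nRT/(V − nb) − a n²/V²
nRT/(V − nb) = (2.93)(8.314)(486.3)/(2.253 − 2.93×0.03904) = 11846/2.1386 = 5539.1 kPa
a n²/V² = (148.5)(2.93)²/(2.253)² = 251.15 kPa
P = 5539.1 − 251.15 = 5288 kPa

P ≈ 5288 kPa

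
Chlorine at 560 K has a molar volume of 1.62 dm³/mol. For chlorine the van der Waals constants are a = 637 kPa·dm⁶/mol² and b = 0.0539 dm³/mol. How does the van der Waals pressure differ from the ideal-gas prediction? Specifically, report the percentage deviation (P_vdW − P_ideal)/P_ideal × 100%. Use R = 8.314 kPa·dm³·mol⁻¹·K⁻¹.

Ideal: P_ideal = RT/V_m = (8.314)(560)/1.62 = 2873.98 kPa
vdW: P = RT/(V_m − b) − a/V_m² = 4655.84/1.56610 − 637/2.62440 = 2972.89 − 242.722 = 2730.17 kPa
% deviation = (2730.17 − 2873.98)/2873.98 × 100% = -5.00%

-5.00 %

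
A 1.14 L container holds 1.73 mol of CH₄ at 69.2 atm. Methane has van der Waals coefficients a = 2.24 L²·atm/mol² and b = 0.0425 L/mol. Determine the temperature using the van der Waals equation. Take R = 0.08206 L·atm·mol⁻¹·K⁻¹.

T ≈ 558.6 K

T = (P + a n²/V²)(V − nb)/(nR)
P + a n²/V² = 69.2 + (2.24)(1.73)²/(1.14)² = 74.359 atm
V − nb = 1.14 − (1.73)(0.0425) = 1.0665 L
T = (74.359)(1.0665)/((1.73)(0.08206)) = 558.6 K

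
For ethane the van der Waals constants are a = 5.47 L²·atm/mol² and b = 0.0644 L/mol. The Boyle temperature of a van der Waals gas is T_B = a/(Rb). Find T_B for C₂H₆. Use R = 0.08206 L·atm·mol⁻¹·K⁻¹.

For a van der Waals gas the second virial coefficient B₂ = b − a/(RT) vanishes at T_B = a/(Rb).
T_B = 5.47/(0.08206×0.0644) = 5.47/0.0052847 = 1035 K

T_B ≈ 1035 K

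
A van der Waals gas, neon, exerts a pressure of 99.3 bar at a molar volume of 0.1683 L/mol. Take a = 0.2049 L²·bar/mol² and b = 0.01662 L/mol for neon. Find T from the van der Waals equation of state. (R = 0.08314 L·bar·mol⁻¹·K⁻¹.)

T ≈ 194.4 K

T = (P + a/V_m²)(V_m − b)/R
P + a/V_m² = 99.3 + 0.2049/(0.1683)² = 106.53 bar
V_m − b = 0.1683 − 0.01662 = 0.15168 L/mol
T = (106.53)(0.15168)/0.08314 = 194.4 K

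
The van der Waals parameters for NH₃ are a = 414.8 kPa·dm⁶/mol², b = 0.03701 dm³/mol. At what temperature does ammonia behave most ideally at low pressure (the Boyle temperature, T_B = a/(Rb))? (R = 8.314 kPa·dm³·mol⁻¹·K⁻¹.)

T_B ≈ 1348 K

For a van der Waals gas the second virial coefficient B₂ = b − a/(RT) vanishes at T_B = a/(Rb).
T_B = 414.8/(8.314×0.03701) = 414.8/0.30770 = 1348 K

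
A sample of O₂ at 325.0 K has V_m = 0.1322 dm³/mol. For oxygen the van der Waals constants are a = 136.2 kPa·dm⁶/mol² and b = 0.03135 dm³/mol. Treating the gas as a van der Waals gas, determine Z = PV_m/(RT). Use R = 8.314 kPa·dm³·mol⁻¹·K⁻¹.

P = RT/(V_m − b) − a/V_m² = (8.314)(325.0)/(0.1322 − 0.03135) − 136.2/(0.1322)²
  = 2702.1/0.10085 − 7793.2 = 26793 − 7793.2 = 19000 kPa
Z = PV_m/(RT) = (19000)(0.1322)/((8.314)(325.0)) = 2511.8/2702.1 = 0.9296

Z ≈ 0.9296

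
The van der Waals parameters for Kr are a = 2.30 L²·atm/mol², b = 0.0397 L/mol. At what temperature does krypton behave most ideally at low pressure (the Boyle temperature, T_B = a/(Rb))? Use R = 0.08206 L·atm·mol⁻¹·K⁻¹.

T_B ≈ 706.0 K

For a van der Waals gas the second virial coefficient B₂ = b − a/(RT) vanishes at T_B = a/(Rb).
T_B = 2.30/(0.08206×0.0397) = 2.30/0.0032578 = 706.0 K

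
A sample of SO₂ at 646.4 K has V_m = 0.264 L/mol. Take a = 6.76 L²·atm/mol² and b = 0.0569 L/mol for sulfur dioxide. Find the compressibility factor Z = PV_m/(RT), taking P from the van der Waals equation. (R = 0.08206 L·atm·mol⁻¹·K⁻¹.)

Z ≈ 0.7920

P = RT/(V_m − b) − a/V_m² = (0.08206)(646.4)/(0.264 − 0.0569) − 6.76/(0.264)²
  = 53.044/0.20710 − 96.993 = 256.13 − 96.993 = 159.14 atm
Z = PV_m/(RT) = (159.14)(0.264)/((0.08206)(646.4)) = 42.013/53.044 = 0.7920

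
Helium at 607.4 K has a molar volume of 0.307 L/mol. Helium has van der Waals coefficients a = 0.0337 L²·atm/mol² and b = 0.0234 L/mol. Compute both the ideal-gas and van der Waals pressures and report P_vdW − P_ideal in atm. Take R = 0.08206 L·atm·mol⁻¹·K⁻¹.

ΔP ≈ 13.04 atm

Ideal: P_ideal = RT/V_m = (0.08206)(607.4)/0.307 = 162.356 atm
vdW: P = RT/(V_m − b) − a/V_m² = 49.8432/0.283600 − 0.0337/0.0942490 = 175.752 − 0.357563 = 175.394 atm
ΔP = 175.394 − 162.356 = 13.04 atm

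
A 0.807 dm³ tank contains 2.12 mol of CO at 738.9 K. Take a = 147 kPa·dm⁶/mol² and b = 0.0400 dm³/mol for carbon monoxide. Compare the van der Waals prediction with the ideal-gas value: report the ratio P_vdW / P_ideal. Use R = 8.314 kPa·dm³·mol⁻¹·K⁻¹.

Ideal: P_ideal = nRT/V = (2.12)(8.314)(738.9)/0.807 = 16138.3 kPa
vdW: P = nRT/(V − nb) − a n²/V² = 13023.6/0.722200 − 660.677/0.651249 = 18033.2 − 1014.48 = 17018.7 kPa
Ratio = 17018.7/16138.3 = 1.055

P_vdW / P_ideal ≈ 1.055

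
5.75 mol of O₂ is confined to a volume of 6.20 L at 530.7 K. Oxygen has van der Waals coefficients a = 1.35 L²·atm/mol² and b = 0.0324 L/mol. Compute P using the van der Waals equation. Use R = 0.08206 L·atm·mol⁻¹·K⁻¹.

P ≈ 40.48 atm

P = nRT/(V − nb) − a n²/V²
nRT/(V − nb) = (5.75)(0.08206)(530.7)/(6.20 − 5.75×0.0324) = 250.41/6.0137 = 41.640 atm
a n²/V² = (1.35)(5.75)²/(6.20)² = 1.1611 atm
P = 41.640 − 1.1611 = 40.48 atm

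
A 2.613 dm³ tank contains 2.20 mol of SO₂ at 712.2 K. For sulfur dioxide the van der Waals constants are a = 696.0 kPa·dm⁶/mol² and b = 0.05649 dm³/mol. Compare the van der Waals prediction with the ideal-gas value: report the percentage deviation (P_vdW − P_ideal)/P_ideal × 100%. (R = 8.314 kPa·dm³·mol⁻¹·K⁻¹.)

Ideal: P_ideal = nRT/V = (2.20)(8.314)(712.2)/2.613 = 4985.35 kPa
vdW: P = nRT/(V − nb) − a n²/V² = 13026.7/2.48872 − 3368.64/6.82777 = 5234.30 − 493.373 = 4740.93 kPa
% deviation = (4740.93 − 4985.35)/4985.35 × 100% = -4.90%

-4.90 %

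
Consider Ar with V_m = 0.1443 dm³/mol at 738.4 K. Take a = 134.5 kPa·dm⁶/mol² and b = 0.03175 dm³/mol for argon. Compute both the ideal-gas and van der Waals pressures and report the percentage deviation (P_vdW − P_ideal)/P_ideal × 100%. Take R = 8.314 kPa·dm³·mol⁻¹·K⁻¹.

Ideal: P_ideal = RT/V_m = (8.314)(738.4)/0.1443 = 42543.7 kPa
vdW: P = RT/(V_m − b) − a/V_m² = 6139.06/0.112550 − 134.5/0.0208225 = 54545.2 − 6459.36 = 48085.8 kPa
% deviation = (48085.8 − 42543.7)/42543.7 × 100% = 13.03%

13.03 %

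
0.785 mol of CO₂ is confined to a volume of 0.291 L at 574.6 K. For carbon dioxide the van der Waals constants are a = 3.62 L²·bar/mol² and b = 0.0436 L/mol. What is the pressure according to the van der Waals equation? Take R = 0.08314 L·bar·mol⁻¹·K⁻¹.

P ≈ 119.7 bar

P = nRT/(V − nb) − a n²/V²
nRT/(V − nb) = (0.785)(0.08314)(574.6)/(0.291 − 0.785×0.0436) = 37.501/0.25677 = 146.05 bar
a n²/V² = (3.62)(0.785)²/(0.291)² = 26.343 bar
P = 146.05 − 26.343 = 119.7 bar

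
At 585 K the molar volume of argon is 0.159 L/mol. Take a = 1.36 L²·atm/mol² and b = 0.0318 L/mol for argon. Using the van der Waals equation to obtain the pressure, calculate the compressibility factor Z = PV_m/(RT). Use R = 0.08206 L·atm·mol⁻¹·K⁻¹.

P = RT/(V_m − b) − a/V_m² = (0.08206)(585)/(0.159 − 0.0318) − 1.36/(0.159)²
  = 48.005/0.12720 − 53.795 = 377.40 − 53.795 = 323.61 atm
Z = PV_m/(RT) = (323.61)(0.159)/((0.08206)(585)) = 51.454/48.005 = 1.072

Z ≈ 1.072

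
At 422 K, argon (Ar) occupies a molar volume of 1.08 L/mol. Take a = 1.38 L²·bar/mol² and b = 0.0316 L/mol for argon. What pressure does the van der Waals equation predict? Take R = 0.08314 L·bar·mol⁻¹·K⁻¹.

P = RT/(V_m − b) − a/V_m²
RT/(V_m − b) = (0.08314)(422)/(1.08 − 0.0316) = 35.085/1.0484 = 33.465 bar
a/V_m² = 1.38/(1.08)² = 1.1831 bar
P = 33.465 − 1.1831 = 32.28 bar

P ≈ 32.28 bar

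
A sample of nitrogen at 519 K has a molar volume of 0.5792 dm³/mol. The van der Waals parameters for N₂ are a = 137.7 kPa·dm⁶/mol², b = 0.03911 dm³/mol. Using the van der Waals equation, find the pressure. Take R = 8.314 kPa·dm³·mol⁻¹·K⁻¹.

P ≈ 7579 kPa

P = RT/(V_m − b) − a/V_m²
RT/(V_m − b) = (8.314)(519)/(0.5792 − 0.03911) = 4315.0/0.54009 = 7989.4 kPa
a/V_m² = 137.7/(0.5792)² = 410.47 kPa
P = 7989.4 − 410.47 = 7579 kPa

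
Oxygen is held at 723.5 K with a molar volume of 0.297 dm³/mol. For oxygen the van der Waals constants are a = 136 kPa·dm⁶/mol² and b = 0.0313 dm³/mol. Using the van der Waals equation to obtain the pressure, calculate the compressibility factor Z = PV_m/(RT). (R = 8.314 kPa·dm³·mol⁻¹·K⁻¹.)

P = RT/(V_m − b) − a/V_m² = (8.314)(723.5)/(0.297 − 0.0313) − 136/(0.297)²
  = 6015.2/0.26570 − 1541.8 = 22639 − 1541.8 = 21097 kPa
Z = PV_m/(RT) = (21097)(0.297)/((8.314)(723.5)) = 6265.8/6015.2 = 1.042

Z ≈ 1.042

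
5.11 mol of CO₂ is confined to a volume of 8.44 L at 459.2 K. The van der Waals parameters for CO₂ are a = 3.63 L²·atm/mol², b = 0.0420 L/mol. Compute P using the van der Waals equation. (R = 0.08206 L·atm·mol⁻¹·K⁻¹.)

P = nRT/(V − nb) − a n²/V²
nRT/(V − nb) = (5.11)(0.08206)(459.2)/(8.44 − 5.11×0.0420) = 192.55/8.2254 = 23.409 atm
a n²/V² = (3.63)(5.11)²/(8.44)² = 1.3306 atm
P = 23.409 − 1.3306 = 22.08 atm

P ≈ 22.08 atm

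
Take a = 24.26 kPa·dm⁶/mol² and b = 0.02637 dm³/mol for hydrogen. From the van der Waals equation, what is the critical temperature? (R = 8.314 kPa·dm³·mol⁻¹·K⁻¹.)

T_c ≈ 32.79 K

For a van der Waals gas, T_c = 8a/(27Rb).
T_c = 8×24.26/(27×8.314×0.02637) = 194.08/5.9195 = 32.79 K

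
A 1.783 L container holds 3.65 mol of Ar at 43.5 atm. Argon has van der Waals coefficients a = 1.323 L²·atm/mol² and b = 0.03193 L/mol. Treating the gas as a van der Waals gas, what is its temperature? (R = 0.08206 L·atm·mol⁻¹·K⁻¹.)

T = (P + a n²/V²)(V − nb)/(nR)
P + a n²/V² = 43.5 + (1.323)(3.65)²/(1.783)² = 49.044 atm
V − nb = 1.783 − (3.65)(0.03193) = 1.6665 L
T = (49.044)(1.6665)/((3.65)(0.08206)) = 272.9 K

T ≈ 272.9 K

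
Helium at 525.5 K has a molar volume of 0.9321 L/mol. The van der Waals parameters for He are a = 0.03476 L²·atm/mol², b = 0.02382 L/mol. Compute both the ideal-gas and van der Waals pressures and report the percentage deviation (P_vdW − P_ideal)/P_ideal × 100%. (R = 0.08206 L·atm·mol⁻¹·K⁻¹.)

Ideal: P_ideal = RT/V_m = (0.08206)(525.5)/0.9321 = 46.2638 atm
vdW: P = RT/(V_m − b) − a/V_m² = 43.1225/0.908280 − 0.03476/0.868810 = 47.4771 − 0.0400087 = 47.4371 atm
% deviation = (47.4371 − 46.2638)/46.2638 × 100% = 2.54%

2.54 %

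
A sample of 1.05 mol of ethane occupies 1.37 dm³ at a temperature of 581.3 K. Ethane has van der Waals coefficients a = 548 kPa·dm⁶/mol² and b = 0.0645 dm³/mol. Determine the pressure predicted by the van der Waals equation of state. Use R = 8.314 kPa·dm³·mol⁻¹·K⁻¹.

P ≈ 3575 kPa

P = nRT/(V − nb) − a n²/V²
nRT/(V − nb) = (1.05)(8.314)(581.3)/(1.37 − 1.05×0.0645) = 5074.6/1.3023 = 3896.6 kPa
a n²/V² = (548)(1.05)²/(1.37)² = 321.90 kPa
P = 3896.6 − 321.90 = 3575 kPa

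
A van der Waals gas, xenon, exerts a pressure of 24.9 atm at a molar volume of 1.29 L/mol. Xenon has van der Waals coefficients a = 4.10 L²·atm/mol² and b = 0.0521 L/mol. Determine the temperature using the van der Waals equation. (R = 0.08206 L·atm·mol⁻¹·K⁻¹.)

T = (P + a/V_m²)(V_m − b)/R
P + a/V_m² = 24.9 + 4.10/(1.29)² = 27.364 atm
V_m − b = 1.29 − 0.0521 = 1.2379 L/mol
T = (27.364)(1.2379)/0.08206 = 412.8 K

T ≈ 412.8 K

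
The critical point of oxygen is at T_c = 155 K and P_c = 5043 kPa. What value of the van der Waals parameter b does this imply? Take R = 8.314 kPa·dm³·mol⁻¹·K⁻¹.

b ≈ 0.03194 dm³/mol

From T_c = 8a/(27Rb) and P_c = a/(27b²): b = R T_c/(8 P_c).
b = (8.314)(155)/(8×5043) = 1288.7/40344 = 0.03194 dm³/mol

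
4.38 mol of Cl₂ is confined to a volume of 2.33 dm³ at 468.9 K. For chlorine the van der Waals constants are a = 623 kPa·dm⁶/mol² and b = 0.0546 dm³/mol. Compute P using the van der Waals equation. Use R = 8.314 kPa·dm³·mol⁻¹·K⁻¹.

P = nRT/(V − nb) − a n²/V²
nRT/(V − nb) = (4.38)(8.314)(468.9)/(2.33 − 4.38×0.0546) = 17075/2.0909 = 8166.3 kPa
a n²/V² = (623)(4.38)²/(2.33)² = 2201.5 kPa
P = 8166.3 − 2201.5 = 5965 kPa

P ≈ 5965 kPa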